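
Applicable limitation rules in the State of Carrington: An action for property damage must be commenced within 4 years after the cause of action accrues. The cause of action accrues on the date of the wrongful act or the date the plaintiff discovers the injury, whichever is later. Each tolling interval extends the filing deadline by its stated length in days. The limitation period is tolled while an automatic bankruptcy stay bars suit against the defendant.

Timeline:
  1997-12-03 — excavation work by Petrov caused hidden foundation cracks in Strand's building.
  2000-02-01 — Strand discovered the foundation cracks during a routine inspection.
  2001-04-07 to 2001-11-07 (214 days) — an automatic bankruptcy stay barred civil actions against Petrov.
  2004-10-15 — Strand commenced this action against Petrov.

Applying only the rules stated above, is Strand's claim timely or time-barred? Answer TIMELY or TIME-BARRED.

TIME-BARRED

The claim accrued on 2000-02-01 — the later of the 1997-12-03 act and the 2000-02-01 discovery.
Adding the 4 years base period to 2000-02-01 gives a deadline of 2004-02-01, before any tolling.
The automatic bankruptcy stay from 2001-04-07 to 2001-11-07 tolled the period for 214 days, extending the deadline to 2004-09-02.
Strand filed on 2004-10-15, after the 2004-09-02 deadline, so the action is time-barred.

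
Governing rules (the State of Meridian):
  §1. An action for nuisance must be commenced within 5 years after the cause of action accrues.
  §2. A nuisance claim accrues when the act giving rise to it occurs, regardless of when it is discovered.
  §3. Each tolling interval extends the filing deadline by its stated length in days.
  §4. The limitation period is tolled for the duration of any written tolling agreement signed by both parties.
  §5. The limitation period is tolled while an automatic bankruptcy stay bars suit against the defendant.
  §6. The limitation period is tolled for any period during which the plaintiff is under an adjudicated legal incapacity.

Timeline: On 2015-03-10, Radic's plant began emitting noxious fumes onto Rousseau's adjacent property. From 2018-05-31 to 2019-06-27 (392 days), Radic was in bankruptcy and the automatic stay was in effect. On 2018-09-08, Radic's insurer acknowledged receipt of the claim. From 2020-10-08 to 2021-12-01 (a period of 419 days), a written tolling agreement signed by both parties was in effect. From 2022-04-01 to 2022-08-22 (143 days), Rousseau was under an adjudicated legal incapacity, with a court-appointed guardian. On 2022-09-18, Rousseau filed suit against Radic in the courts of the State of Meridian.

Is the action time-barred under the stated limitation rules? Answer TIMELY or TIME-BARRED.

TIMELY

The limitation period began to run on 2015-03-10.
Adding the 5 years base period to 2015-03-10 gives a deadline of 2020-03-10, before any tolling.
Because the automatic bankruptcy stay ran from 2018-05-31 to 2019-06-27, the deadline is extended by 392 days to 2021-04-06.
Because the written tolling agreement ran from 2020-10-08 to 2021-12-01, the deadline is extended by 419 days to 2022-05-30.
The plaintiff's legal incapacity from 2022-04-01 to 2022-08-22 tolled the period for 143 days, extending the deadline to 2022-10-20.
The other events in the timeline have no effect on the limitation period under the stated rules.
The 2022-09-18 filing precedes the 2022-10-20 deadline; the claim is timely.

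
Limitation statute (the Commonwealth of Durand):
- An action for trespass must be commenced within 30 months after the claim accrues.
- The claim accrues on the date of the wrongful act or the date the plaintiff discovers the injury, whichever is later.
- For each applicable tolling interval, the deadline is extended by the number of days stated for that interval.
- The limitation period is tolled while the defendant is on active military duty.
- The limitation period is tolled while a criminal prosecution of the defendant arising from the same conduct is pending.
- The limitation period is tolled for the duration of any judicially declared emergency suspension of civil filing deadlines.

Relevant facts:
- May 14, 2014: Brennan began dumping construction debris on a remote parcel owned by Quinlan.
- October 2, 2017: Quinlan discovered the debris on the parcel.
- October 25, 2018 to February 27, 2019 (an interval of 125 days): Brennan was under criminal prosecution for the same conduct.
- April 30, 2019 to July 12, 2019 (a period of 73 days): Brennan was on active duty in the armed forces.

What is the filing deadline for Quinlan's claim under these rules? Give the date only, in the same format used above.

Taking the later of the act (May 14, 2014) and discovery (October 2, 2017), the claim accrued on October 2, 2017.
30 months from October 2, 2017 is April 2, 2020.
The period was tolled for 125 days by the pending criminal prosecution (October 25, 2018 to February 27, 2019), pushing the deadline to August 5, 2020.
Because the defendant's active military service ran from April 30, 2019 to July 12, 2019, the deadline is extended by 73 days to October 17, 2020.

October 17, 2020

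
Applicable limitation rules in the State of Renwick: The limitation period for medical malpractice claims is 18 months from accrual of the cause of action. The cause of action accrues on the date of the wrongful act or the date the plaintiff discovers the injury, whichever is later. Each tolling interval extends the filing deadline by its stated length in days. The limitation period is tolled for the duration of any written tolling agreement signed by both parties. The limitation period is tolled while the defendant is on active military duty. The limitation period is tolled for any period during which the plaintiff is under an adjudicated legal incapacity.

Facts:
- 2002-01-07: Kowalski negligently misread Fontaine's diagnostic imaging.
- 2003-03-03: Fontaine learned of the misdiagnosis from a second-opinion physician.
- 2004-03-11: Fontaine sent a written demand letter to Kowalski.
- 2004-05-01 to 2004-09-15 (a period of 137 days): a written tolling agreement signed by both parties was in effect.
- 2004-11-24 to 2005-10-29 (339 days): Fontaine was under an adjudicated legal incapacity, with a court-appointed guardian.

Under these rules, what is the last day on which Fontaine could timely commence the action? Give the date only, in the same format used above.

Taking the later of the act (2002-01-07) and discovery (2003-03-03), the claim accrued on 2003-03-03.
Adding the 18 months base period to 2003-03-03 gives a deadline of 2004-09-03, before any tolling.
Because the written tolling agreement ran from 2004-05-01 to 2004-09-15, the deadline is extended by 137 days to 2005-01-18.
Because the plaintiff's legal incapacity ran from 2004-11-24 to 2005-10-29, the deadline is extended by 339 days to 2005-12-23.
Nothing else in the chronology tolls or restarts the period.

2005-12-23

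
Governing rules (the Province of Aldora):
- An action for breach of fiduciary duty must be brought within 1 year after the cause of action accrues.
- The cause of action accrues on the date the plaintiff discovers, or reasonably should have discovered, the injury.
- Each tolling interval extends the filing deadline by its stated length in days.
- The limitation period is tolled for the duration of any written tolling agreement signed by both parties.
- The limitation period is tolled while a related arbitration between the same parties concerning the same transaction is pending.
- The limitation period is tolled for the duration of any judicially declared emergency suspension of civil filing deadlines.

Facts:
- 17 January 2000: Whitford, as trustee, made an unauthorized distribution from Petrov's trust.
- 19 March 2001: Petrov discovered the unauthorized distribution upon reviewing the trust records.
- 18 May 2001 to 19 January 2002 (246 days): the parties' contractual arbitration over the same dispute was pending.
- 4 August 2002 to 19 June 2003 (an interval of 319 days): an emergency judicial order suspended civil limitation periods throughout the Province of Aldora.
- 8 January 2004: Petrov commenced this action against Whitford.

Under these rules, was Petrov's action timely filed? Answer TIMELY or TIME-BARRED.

TIME-BARRED

Accrual is tied to discovery, so the period began on 19 March 2001 rather than on 17 January 2000 when the act occurred.
Adding the 1 year base period to 19 March 2001 gives a deadline of 19 March 2002, before any tolling.
Because the pending related arbitration ran from 18 May 2001 to 19 January 2002, the deadline is extended by 246 days to 20 November 2002.
The period was tolled for 319 days by the emergency suspension of filing deadlines (4 August 2002 to 19 June 2003), pushing the deadline to 5 October 2003.
Petrov filed on 8 January 2004, after the 5 October 2003 deadline, so the action is time-barred.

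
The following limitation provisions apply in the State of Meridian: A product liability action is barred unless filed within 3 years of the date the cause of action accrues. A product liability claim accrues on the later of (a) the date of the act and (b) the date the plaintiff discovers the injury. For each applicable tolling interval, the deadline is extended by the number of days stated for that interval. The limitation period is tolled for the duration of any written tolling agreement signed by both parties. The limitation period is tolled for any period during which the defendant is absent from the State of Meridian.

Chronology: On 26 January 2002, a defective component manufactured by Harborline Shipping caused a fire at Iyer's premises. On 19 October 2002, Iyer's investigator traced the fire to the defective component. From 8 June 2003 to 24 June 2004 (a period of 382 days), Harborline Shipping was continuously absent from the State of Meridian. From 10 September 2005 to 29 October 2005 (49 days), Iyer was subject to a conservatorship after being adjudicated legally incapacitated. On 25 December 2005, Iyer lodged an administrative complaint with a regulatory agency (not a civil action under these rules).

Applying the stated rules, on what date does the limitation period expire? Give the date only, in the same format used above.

5 November 2006

The claim accrued on 19 October 2002 — the later of the 26 January 2002 act and the 19 October 2002 discovery.
Adding the 3 years base period to 19 October 2002 gives a deadline of 19 October 2005, before any tolling.
The defendant's absence from the jurisdiction from 8 June 2003 to 24 June 2004 tolled the period for 382 days, extending the deadline to 5 November 2006.
The plaintiff's legal incapacity from 10 September 2005 to 29 October 2005 does not toll the period, because no stated rule makes the plaintiff's incapacity a tolling event.
Nothing else in the chronology tolls or restarts the period.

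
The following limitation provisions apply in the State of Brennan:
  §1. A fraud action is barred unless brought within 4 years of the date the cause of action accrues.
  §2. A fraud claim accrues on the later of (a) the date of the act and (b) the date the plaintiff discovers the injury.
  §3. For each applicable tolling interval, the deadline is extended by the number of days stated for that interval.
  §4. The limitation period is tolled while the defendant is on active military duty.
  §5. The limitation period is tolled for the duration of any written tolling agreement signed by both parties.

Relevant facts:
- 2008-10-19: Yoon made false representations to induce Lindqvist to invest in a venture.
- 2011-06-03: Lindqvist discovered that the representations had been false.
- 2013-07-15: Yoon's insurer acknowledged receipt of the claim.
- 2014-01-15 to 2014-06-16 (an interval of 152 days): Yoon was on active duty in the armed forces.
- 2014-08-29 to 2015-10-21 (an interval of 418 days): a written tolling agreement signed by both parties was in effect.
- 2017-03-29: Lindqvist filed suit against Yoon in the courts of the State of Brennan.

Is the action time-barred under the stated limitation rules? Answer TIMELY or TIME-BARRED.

TIME-BARRED

Taking the later of the act (2008-10-19) and discovery (2011-06-03), the claim accrued on 2011-06-03.
4 years from 2011-06-03 is 2015-06-03.
Because the defendant's active military service ran from 2014-01-15 to 2014-06-16, the deadline is extended by 152 days to 2015-11-02.
The written tolling agreement from 2014-08-29 to 2015-10-21 tolled the period for 418 days, extending the deadline to 2016-12-24.
None of the other events listed affects the running of the period under the stated rules.
Filing on 2017-03-29 missed the 2016-12-24 deadline — the action is time-barred.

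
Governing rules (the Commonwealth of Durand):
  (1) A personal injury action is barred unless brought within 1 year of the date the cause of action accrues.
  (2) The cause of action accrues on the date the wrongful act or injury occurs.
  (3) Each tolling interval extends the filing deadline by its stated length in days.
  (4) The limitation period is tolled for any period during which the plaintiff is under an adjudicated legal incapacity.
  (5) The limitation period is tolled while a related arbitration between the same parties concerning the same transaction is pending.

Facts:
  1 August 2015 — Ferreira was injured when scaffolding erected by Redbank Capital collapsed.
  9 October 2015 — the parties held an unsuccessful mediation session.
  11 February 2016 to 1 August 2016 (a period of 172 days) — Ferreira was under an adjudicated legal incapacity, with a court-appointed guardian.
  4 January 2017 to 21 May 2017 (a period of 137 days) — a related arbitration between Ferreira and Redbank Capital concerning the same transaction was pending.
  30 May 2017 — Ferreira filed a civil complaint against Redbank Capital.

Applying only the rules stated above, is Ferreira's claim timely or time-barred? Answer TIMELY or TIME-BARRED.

TIMELY

The claim accrued on 1 August 2015, when the wrongful act occurred.
Adding the 1 year base period to 1 August 2015 gives a deadline of 1 August 2016, before any tolling.
The period was tolled for 172 days by the plaintiff's legal incapacity (11 February 2016 to 1 August 2016), pushing the deadline to 20 January 2017.
The pending related arbitration from 4 January 2017 to 21 May 2017 tolled the period for 137 days, extending the deadline to 6 June 2017.
Nothing else in the chronology tolls or restarts the period.
The 30 May 2017 filing precedes the 6 June 2017 deadline; the claim is timely.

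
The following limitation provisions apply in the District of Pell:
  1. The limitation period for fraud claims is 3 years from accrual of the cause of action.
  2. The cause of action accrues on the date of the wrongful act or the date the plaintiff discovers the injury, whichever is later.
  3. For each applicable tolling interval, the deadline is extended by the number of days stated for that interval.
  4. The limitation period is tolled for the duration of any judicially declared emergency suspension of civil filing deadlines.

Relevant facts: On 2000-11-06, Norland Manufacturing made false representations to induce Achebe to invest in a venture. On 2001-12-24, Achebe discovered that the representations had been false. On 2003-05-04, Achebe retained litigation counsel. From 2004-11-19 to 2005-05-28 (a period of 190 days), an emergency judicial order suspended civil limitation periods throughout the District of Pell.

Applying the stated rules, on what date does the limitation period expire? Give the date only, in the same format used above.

Because discovery on 2001-12-24 post-dates the 2000-11-06 act, accrual under the later-of rule falls on 2001-12-24.
Adding the 3 years base period to 2001-12-24 gives a deadline of 2004-12-24, before any tolling.
Because the emergency suspension of filing deadlines ran from 2004-11-19 to 2005-05-28, the deadline is extended by 190 days to 2005-07-02.
The other events in the timeline have no effect on the limitation period under the stated rules.

2005-07-02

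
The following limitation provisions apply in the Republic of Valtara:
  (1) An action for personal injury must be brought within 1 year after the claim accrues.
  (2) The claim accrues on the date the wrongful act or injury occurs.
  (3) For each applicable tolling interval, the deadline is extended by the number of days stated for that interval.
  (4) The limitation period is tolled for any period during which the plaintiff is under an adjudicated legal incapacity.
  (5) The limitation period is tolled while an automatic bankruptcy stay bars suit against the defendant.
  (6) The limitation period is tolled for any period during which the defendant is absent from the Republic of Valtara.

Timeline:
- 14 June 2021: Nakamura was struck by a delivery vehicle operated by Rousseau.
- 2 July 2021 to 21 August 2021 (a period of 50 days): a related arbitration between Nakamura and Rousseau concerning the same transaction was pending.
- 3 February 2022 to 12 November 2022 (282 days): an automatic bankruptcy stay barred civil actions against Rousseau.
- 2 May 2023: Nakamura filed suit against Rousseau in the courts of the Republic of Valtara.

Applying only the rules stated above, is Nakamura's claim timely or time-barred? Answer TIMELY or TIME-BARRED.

The claim accrued on 14 June 2021, the date of the act.
Adding the 1 year base period to 14 June 2021 gives a deadline of 14 June 2022, before any tolling.
The automatic bankruptcy stay from 3 February 2022 to 12 November 2022 tolled the period for 282 days, extending the deadline to 23 March 2023.
The pending related arbitration from 2 July 2021 to 21 August 2021 does not toll the period, because no stated rule makes a pending arbitration a tolling event.
Filing on 2 May 2023 missed the 23 March 2023 deadline — the action is time-barred.

TIME-BARRED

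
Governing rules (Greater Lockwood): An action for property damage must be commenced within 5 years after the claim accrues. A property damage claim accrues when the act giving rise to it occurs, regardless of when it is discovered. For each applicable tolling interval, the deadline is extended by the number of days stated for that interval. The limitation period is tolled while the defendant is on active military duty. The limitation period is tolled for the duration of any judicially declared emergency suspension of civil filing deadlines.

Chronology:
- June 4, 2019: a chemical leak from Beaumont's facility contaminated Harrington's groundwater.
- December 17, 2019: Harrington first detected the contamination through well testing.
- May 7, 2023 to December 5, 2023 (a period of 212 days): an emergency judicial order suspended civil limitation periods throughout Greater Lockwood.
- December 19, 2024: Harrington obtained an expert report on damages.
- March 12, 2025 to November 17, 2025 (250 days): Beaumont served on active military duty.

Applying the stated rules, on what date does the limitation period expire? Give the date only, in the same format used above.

January 2, 2025

Accrual is governed by the date of the act, so the period began to run on June 4, 2019; the later discovery on December 17, 2019 is irrelevant under the stated rule.
5 years from June 4, 2019 is June 4, 2024.
Because the emergency suspension of filing deadlines ran from May 7, 2023 to December 5, 2023, the deadline is extended by 212 days to January 2, 2025.
By the time the defendant's active military service began on March 12, 2025, the limitation period had already expired on January 2, 2025; that interval cannot revive it.
The other events in the timeline have no effect on the limitation period under the stated rules.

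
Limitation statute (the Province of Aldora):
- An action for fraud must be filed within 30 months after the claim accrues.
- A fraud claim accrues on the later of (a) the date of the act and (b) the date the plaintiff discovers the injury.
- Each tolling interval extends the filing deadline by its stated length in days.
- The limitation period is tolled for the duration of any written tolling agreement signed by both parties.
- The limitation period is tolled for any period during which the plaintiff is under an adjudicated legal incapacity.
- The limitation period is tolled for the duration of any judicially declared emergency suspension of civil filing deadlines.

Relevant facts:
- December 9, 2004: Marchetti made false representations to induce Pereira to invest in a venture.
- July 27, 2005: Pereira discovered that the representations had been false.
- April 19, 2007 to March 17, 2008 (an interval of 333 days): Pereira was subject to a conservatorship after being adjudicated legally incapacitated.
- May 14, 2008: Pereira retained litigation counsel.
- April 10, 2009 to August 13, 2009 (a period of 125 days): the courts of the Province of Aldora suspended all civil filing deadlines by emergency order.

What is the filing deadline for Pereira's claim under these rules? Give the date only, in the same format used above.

The claim accrued on July 27, 2005 — the later of the December 9, 2004 act and the July 27, 2005 discovery.
The untolled deadline — 30 months after July 27, 2005 — is January 27, 2008.
The plaintiff's legal incapacity from April 19, 2007 to March 17, 2008 tolled the period for 333 days, extending the deadline to December 25, 2008.
The emergency suspension of filing deadlines from April 10, 2009 to August 13, 2009 began after the period had already run on December 25, 2008, so it has no tolling effect.
The other events in the timeline have no effect on the limitation period under the stated rules.

December 25, 2008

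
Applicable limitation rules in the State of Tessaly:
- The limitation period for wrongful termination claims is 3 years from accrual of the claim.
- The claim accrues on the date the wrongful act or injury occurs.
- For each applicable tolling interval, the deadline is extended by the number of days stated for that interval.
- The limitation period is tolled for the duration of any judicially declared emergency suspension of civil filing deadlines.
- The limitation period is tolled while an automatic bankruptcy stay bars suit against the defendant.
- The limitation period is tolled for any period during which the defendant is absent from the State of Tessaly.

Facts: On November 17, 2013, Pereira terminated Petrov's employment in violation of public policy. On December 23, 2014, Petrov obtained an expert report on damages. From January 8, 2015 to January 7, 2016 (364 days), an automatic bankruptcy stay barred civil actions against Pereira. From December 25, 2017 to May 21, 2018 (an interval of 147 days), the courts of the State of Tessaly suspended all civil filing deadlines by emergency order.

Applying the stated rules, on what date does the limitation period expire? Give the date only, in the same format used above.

November 16, 2017

The claim accrued on November 17, 2013, when the wrongful act occurred.
The untolled deadline — 3 years after November 17, 2013 — is November 17, 2016.
The period was tolled for 364 days by the automatic bankruptcy stay (January 8, 2015 to January 7, 2016), pushing the deadline to November 16, 2017.
The emergency suspension of filing deadlines starting December 25, 2017 came too late — the period had run on November 16, 2017 — and so does not extend the deadline.
None of the other events listed affects the running of the period under the stated rules.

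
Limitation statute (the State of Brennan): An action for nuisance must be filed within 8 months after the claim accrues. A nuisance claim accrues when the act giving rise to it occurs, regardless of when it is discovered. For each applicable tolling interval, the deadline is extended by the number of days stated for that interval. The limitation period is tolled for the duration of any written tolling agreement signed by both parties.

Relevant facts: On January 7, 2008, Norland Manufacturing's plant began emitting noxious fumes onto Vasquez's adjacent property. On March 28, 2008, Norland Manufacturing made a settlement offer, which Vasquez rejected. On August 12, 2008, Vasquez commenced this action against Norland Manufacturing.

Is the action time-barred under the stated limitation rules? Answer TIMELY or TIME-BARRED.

The claim accrued on January 7, 2008, when the wrongful act occurred.
Adding the 8 months base period to January 7, 2008 gives a deadline of September 7, 2008, before any tolling.
None of the other events listed affects the running of the period under the stated rules.
Filing on August 12, 2008 beat the September 7, 2008 deadline — the action is timely.

TIMELY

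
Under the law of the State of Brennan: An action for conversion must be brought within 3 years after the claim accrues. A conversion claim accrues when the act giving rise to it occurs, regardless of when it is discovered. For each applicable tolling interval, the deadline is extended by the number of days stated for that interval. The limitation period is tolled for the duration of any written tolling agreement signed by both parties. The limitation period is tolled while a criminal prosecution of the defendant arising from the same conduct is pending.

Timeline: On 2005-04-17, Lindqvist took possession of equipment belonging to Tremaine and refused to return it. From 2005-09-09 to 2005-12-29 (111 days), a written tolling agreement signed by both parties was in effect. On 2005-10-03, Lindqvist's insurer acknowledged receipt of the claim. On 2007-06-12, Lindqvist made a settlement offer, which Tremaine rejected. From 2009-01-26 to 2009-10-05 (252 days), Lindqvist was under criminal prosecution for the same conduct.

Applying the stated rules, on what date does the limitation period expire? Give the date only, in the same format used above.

2008-08-06

The limitation period began to run on 2005-04-17.
3 years from 2005-04-17 is 2008-04-17.
The written tolling agreement from 2005-09-09 to 2005-12-29 tolled the period for 111 days, extending the deadline to 2008-08-06.
By the time the pending criminal prosecution began on 2009-01-26, the limitation period had already expired on 2008-08-06; that interval cannot revive it.
The other events in the timeline have no effect on the limitation period under the stated rules.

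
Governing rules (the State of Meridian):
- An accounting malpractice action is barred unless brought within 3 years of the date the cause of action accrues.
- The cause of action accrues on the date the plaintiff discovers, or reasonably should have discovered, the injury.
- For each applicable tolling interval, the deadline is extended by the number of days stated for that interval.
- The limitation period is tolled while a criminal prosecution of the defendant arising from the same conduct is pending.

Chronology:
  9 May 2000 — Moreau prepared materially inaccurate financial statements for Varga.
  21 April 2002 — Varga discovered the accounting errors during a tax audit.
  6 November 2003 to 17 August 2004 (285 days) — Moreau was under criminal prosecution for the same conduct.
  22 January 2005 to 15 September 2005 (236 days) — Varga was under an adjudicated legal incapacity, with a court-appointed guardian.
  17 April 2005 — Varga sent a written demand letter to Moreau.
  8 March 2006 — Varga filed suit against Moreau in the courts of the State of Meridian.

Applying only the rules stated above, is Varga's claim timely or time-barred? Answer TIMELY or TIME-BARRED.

Accrual is tied to discovery, so the period began on 21 April 2002 rather than on 9 May 2000 when the act occurred.
The untolled deadline — 3 years after 21 April 2002 — is 21 April 2005.
The pending criminal prosecution from 6 November 2003 to 17 August 2004 tolled the period for 285 days, extending the deadline to 31 January 2006.
No stated provision tolls the period for the plaintiff's incapacity, so the interval from 22 January 2005 to 15 September 2005 has no effect on the deadline.
None of the other events listed affects the running of the period under the stated rules.
Varga filed on 8 March 2006, after the 31 January 2006 deadline, so the action is time-barred.

TIME-BARRED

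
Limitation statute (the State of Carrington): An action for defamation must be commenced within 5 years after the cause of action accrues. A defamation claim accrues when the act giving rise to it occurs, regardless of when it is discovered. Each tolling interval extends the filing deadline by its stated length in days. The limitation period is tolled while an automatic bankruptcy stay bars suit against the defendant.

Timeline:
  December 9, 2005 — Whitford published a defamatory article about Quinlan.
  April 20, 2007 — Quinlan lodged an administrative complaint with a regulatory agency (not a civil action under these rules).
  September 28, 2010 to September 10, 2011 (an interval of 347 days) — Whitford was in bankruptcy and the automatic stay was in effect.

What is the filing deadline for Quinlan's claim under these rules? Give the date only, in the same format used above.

The claim accrued on December 9, 2005, when the wrongful act occurred.
The untolled deadline — 5 years after December 9, 2005 — is December 9, 2010.
The period was tolled for 347 days by the automatic bankruptcy stay (September 28, 2010 to September 10, 2011), pushing the deadline to November 21, 2011.
Nothing else in the chronology tolls or restarts the period.

November 21, 2011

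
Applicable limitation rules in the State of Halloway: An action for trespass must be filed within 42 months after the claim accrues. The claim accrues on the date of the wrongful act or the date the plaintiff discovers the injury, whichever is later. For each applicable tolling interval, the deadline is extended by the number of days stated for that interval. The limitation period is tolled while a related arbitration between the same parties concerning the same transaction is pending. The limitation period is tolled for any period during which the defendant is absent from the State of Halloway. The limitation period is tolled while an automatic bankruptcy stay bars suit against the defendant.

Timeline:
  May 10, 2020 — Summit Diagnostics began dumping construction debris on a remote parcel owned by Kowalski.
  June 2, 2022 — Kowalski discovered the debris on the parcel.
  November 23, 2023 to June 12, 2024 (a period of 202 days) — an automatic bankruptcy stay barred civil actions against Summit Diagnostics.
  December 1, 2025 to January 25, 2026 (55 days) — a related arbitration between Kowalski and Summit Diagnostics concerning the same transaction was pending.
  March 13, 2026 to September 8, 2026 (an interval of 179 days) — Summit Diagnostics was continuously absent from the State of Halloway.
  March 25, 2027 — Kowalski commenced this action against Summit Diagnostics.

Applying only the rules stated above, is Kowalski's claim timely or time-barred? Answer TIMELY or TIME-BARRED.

The claim accrued on June 2, 2022 — the later of the May 10, 2020 act and the June 2, 2022 discovery.
The untolled deadline — 42 months after June 2, 2022 — is December 2, 2025.
Because the automatic bankruptcy stay ran from November 23, 2023 to June 12, 2024, the deadline is extended by 202 days to June 22, 2026.
The pending related arbitration from December 1, 2025 to January 25, 2026 tolled the period for 55 days, extending the deadline to August 16, 2026.
The defendant's absence from the jurisdiction from March 13, 2026 to September 8, 2026 tolled the period for 179 days, extending the deadline to February 11, 2027.
Kowalski filed on March 25, 2027, after the February 11, 2027 deadline, so the action is time-barred.

TIME-BARRED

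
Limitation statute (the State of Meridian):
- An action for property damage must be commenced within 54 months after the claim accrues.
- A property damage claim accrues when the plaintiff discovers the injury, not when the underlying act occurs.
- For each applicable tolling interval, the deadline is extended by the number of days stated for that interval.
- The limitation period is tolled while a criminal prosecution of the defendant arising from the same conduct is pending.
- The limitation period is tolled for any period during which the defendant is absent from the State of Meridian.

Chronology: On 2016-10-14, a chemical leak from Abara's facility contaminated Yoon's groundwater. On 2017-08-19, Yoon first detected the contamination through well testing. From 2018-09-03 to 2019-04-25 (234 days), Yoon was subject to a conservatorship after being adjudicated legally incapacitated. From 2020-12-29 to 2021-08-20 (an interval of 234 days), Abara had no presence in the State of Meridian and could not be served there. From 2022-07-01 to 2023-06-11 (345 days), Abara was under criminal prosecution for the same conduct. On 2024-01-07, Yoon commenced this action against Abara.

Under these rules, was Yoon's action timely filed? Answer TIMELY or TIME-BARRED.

Under the discovery rule, the claim accrued on 2017-08-19, when Yoon discovered the injury — not on the 2016-10-14 date of the underlying act.
54 months from 2017-08-19 is 2022-02-19.
Because the defendant's absence from the jurisdiction ran from 2020-12-29 to 2021-08-20, the deadline is extended by 234 days to 2022-10-11.
The period was tolled for 345 days by the pending criminal prosecution (2022-07-01 to 2023-06-11), pushing the deadline to 2023-09-21.
The plaintiff's legal incapacity from 2018-09-03 to 2019-04-25 does not toll the period, because no stated rule makes the plaintiff's incapacity a tolling event.
Filing on 2024-01-07 missed the 2023-09-21 deadline — the action is time-barred.

TIME-BARRED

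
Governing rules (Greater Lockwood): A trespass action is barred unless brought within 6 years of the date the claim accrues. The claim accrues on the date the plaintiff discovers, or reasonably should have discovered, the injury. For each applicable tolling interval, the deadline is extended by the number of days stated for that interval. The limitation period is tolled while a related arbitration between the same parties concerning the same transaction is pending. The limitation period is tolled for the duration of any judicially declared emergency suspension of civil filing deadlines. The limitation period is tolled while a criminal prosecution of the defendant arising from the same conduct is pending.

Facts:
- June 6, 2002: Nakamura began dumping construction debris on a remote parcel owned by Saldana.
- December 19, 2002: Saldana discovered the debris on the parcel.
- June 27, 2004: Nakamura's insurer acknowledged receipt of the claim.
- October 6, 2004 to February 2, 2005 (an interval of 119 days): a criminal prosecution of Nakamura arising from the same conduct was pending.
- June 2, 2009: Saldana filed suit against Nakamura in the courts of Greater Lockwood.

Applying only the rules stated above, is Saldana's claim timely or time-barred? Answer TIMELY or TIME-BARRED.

TIME-BARRED

Accrual is tied to discovery, so the period began on December 19, 2002 rather than on June 6, 2002 when the act occurred.
6 years from December 19, 2002 is December 19, 2008.
Because the pending criminal prosecution ran from October 6, 2004 to February 2, 2005, the deadline is extended by 119 days to April 17, 2009.
The other events in the timeline have no effect on the limitation period under the stated rules.
The June 2, 2009 filing falls after the April 17, 2009 deadline; the claim is time-barred.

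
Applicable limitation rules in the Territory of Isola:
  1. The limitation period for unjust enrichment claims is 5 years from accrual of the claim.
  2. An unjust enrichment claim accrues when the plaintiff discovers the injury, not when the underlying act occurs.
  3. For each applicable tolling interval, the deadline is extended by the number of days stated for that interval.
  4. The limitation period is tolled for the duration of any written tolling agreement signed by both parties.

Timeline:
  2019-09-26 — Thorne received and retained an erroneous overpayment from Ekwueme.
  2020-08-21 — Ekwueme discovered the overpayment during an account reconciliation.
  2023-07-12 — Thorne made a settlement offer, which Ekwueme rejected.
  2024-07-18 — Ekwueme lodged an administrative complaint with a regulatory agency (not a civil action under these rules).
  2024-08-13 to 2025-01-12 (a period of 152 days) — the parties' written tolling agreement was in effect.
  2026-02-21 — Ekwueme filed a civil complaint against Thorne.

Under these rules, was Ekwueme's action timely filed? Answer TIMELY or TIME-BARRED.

Accrual is tied to discovery, so the period began on 2020-08-21 rather than on 2019-09-26 when the act occurred.
5 years from 2020-08-21 is 2025-08-21.
The period was tolled for 152 days by the written tolling agreement (2024-08-13 to 2025-01-12), pushing the deadline to 2026-01-20.
Nothing else in the chronology tolls or restarts the period.
The 2026-02-21 filing falls after the 2026-01-20 deadline; the claim is time-barred.

TIME-BARRED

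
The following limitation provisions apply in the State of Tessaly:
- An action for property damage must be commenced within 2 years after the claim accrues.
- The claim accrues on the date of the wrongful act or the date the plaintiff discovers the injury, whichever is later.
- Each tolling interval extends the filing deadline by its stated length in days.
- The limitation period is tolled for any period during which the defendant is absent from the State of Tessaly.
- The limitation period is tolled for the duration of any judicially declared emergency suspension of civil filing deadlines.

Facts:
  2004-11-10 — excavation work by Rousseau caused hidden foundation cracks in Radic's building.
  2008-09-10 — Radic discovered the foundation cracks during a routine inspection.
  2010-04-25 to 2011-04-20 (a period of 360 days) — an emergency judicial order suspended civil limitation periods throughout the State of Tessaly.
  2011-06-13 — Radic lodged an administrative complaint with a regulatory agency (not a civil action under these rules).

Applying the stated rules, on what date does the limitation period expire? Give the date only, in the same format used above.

2011-09-05

Because discovery on 2008-09-10 post-dates the 2004-11-10 act, accrual under the later-of rule falls on 2008-09-10.
The untolled deadline — 2 years after 2008-09-10 — is 2010-09-10.
Because the emergency suspension of filing deadlines ran from 2010-04-25 to 2011-04-20, the deadline is extended by 360 days to 2011-09-05.
None of the other events listed affects the running of the period under the stated rules.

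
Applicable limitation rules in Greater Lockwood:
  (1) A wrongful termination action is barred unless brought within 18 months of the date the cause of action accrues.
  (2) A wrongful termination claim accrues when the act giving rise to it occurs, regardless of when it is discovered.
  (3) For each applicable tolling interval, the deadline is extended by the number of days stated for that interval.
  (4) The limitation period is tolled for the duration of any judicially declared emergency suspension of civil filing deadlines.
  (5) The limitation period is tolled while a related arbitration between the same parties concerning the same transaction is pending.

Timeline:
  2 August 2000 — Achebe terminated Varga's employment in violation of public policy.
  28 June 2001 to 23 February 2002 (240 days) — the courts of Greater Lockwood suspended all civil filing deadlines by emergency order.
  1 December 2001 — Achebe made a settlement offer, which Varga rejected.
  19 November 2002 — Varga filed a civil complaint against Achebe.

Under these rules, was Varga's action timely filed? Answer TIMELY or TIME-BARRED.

TIME-BARRED

The limitation period began to run on 2 August 2000.
The untolled deadline — 18 months after 2 August 2000 — is 2 February 2002.
Because the emergency suspension of filing deadlines ran from 28 June 2001 to 23 February 2002, the deadline is extended by 240 days to 30 September 2002.
The other events in the timeline have no effect on the limitation period under the stated rules.
Varga filed on 19 November 2002, after the 30 September 2002 deadline, so the action is time-barred.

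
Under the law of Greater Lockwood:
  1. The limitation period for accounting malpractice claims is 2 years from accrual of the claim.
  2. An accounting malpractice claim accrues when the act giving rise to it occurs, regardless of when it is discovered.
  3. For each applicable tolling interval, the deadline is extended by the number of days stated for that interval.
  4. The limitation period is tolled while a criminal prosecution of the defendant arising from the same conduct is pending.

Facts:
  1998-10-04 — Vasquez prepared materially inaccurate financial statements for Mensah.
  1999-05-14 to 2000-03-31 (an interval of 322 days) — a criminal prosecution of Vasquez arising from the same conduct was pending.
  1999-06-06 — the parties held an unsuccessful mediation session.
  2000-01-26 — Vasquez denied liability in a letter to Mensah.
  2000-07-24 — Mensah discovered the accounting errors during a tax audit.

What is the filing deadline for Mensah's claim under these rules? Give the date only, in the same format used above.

Because the rule ties accrual to occurrence, the claim accrued on 1998-10-04, not on the 2000-07-24 discovery date.
Adding the 2 years base period to 1998-10-04 gives a deadline of 2000-10-04, before any tolling.
Because the pending criminal prosecution ran from 1999-05-14 to 2000-03-31, the deadline is extended by 322 days to 2001-08-22.
Nothing else in the chronology tolls or restarts the period.

2001-08-22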